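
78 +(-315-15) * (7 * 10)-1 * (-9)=-23013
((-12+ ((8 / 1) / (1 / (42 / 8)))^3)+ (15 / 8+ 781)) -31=598623 / 8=74827.88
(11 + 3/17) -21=-167/17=-9.82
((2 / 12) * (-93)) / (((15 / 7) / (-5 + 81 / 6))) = -3689 / 60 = -61.48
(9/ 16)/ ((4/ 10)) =45/ 32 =1.41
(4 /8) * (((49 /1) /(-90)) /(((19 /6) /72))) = -588 /95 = -6.19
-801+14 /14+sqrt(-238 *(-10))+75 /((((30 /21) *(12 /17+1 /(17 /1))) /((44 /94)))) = -469165 /611+2 *sqrt(595) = -719.08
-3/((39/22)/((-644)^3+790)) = 5875962268/13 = 451997097.54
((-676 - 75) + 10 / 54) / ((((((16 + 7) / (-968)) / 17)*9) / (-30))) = -3335960320 / 1863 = -1790638.93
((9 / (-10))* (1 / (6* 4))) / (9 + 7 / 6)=-9 / 2440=-0.00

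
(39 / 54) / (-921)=-13 / 16578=-0.00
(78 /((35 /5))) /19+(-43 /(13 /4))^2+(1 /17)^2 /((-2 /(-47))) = 2282916031 /12991706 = 175.72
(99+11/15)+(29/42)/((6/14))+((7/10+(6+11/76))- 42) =226367/3420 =66.19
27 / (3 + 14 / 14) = 6.75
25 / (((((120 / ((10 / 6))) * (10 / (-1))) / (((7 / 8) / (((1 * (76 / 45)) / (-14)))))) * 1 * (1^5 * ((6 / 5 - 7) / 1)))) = -0.04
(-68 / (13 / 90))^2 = 37454400 / 169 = 221623.67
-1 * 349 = -349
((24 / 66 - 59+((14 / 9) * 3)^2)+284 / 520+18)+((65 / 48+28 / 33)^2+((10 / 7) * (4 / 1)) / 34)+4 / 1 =-20038705537 / 2156394240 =-9.29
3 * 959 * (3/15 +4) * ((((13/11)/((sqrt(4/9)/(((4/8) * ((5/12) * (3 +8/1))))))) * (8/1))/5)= 785421/10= 78542.10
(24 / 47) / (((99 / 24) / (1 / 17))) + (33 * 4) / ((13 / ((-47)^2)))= 2562767764 / 114257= 22429.85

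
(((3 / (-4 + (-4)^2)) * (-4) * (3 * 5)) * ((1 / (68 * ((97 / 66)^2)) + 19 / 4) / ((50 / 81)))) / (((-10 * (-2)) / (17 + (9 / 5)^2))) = -187109061777 / 1599530000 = -116.98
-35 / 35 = -1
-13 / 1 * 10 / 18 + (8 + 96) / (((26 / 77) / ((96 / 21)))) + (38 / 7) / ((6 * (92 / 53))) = 8121929 / 5796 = 1401.30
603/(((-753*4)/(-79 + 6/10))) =19698/1255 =15.70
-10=-10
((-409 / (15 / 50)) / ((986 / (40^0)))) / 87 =-2045 / 128673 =-0.02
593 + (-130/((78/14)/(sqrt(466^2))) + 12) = -30805/3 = -10268.33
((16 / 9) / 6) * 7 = 56 / 27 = 2.07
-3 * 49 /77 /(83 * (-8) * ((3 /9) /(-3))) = -189 /7304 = -0.03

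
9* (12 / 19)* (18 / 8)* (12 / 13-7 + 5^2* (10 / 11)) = 578583 / 2717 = 212.95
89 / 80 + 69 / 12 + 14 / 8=689 / 80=8.61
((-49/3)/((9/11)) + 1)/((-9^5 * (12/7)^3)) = 2744/43046721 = 0.00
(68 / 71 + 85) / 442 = 359 / 1846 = 0.19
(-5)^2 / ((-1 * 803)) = -25 / 803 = -0.03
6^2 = 36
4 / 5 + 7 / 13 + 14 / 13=157 / 65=2.42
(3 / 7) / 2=0.21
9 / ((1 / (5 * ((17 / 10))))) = 153 / 2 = 76.50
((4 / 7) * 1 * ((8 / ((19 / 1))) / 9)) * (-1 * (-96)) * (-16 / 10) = -8192 / 1995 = -4.11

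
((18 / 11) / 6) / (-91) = -0.00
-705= -705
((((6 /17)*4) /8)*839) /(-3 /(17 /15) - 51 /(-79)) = -66281 /896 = -73.97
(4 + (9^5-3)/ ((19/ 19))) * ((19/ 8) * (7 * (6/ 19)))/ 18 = 206675/ 12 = 17222.92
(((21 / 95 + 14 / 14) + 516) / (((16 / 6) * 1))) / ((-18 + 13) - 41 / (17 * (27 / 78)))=-2819178 / 173945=-16.21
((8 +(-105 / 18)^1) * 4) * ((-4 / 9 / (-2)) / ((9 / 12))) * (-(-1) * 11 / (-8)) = -3.53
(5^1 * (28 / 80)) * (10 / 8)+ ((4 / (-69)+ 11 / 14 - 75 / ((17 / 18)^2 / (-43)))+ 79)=8257936049 / 2233392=3697.49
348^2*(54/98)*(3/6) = 1634904/49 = 33365.39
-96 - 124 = -220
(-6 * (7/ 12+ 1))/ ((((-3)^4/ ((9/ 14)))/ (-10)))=95/ 126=0.75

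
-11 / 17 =-0.65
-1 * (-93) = 93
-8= -8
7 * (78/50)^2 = 10647/625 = 17.04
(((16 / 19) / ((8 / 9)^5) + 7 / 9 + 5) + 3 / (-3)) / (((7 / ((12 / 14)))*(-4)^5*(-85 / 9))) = 134979 / 1693450240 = 0.00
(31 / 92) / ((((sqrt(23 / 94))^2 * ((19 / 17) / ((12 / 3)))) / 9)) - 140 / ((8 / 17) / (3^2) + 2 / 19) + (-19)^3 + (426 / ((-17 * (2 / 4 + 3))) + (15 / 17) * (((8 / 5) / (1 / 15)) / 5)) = -2110718159819 / 273899801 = -7706.17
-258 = -258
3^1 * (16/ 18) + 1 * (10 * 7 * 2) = 428/ 3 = 142.67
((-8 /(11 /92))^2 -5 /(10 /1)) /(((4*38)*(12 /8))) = 1083271 /55176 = 19.63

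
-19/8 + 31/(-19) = -609/152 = -4.01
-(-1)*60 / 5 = 12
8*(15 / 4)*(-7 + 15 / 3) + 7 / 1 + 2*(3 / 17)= -52.65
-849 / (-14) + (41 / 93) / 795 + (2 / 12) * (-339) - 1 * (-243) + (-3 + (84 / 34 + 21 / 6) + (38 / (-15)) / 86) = 189226666691 / 756650790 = 250.08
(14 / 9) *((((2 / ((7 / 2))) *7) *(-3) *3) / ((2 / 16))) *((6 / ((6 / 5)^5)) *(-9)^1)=87500 / 9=9722.22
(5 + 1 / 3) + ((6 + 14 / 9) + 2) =134 / 9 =14.89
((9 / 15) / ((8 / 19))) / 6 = 19 / 80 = 0.24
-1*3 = -3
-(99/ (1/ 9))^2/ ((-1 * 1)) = 793881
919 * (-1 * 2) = -1838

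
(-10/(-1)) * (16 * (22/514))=1760/257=6.85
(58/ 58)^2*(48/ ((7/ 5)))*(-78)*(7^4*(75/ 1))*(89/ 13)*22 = -72532152000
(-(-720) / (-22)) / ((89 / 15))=-5.52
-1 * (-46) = 46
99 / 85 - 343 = -29056 / 85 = -341.84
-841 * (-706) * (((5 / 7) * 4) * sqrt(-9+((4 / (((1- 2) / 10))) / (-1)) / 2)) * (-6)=-33758274.90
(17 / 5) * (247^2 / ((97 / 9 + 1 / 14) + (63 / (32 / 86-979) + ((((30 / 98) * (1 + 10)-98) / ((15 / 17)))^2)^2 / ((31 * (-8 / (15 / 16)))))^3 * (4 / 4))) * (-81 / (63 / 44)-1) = 892102140822751948673361390411222182807381692202188800000000 / 9347120565973869306249950241156521988845924126251697663375592098456659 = 0.00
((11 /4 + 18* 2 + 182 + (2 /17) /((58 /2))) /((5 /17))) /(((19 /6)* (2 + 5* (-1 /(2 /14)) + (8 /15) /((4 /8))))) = -3917943 /527858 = -7.42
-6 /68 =-3 /34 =-0.09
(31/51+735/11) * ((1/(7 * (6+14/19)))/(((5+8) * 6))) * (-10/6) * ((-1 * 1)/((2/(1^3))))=1796735/117621504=0.02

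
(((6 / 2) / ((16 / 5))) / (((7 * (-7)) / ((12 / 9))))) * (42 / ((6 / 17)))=-85 / 28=-3.04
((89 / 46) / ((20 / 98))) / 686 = 89 / 6440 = 0.01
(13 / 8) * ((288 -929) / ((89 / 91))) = -758303 / 712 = -1065.03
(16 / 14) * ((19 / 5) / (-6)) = -76 / 105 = -0.72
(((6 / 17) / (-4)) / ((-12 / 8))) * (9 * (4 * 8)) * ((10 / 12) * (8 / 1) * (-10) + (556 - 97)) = 112992 / 17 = 6646.59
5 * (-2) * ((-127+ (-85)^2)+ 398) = -74960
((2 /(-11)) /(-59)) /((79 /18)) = 36 /51271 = 0.00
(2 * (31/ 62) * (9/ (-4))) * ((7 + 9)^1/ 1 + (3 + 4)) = -207/ 4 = -51.75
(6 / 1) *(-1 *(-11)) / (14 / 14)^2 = 66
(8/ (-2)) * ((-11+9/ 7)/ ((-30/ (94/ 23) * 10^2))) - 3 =-184321/ 60375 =-3.05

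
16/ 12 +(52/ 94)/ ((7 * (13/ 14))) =200/ 141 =1.42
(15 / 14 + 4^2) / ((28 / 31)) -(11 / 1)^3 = -514343 / 392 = -1312.10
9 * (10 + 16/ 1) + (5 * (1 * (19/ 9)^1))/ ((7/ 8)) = 15502/ 63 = 246.06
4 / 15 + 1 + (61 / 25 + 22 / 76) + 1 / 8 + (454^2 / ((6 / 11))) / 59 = 4310596279 / 672600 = 6408.86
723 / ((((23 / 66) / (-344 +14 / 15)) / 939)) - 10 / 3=-668341630.85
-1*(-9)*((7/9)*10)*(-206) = -14420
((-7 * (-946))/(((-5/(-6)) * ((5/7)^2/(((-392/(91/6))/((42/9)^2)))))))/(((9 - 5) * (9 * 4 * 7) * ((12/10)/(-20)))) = 19866/65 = 305.63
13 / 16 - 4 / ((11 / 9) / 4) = -2161 / 176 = -12.28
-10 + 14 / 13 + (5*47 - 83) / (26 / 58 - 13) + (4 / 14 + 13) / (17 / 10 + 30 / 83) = -2271384 / 155701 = -14.59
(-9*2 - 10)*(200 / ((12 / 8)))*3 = -11200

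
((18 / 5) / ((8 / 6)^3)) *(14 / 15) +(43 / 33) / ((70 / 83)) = 273737 / 92400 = 2.96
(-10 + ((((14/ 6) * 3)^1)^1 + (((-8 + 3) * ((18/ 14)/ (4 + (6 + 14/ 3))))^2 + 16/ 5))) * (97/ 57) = 18040933/ 27036240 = 0.67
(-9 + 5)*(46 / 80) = -2.30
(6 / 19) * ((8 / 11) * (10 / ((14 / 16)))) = 3840 / 1463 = 2.62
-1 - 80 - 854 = -935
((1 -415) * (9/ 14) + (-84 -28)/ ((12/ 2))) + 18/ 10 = -29716/ 105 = -283.01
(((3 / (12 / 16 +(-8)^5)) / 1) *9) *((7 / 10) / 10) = -189 / 3276725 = -0.00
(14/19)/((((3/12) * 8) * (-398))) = -7/7562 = -0.00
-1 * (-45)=45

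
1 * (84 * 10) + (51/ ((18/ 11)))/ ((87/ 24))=73828/ 87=848.60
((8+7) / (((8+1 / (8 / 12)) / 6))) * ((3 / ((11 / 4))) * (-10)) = -21600 / 209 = -103.35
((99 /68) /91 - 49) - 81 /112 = -1230353 /24752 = -49.71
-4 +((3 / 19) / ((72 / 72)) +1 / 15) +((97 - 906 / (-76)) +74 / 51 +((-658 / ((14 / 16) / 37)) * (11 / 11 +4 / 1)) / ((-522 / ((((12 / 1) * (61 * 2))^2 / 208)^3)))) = 291591944109114.39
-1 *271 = -271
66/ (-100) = -0.66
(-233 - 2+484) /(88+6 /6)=249 /89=2.80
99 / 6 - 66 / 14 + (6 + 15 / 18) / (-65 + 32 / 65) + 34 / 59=9095966 / 742161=12.26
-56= -56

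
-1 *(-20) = 20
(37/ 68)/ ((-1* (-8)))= 0.07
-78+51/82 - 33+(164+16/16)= 4479/82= 54.62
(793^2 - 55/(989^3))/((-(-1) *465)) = 608324418188926/449823176085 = 1352.36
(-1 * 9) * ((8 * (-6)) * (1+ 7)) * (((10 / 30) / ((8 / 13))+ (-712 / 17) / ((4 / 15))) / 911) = -593.77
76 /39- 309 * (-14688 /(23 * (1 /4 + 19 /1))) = 708154948 /69069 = 10252.86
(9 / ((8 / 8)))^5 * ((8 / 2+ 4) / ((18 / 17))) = 446148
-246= -246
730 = 730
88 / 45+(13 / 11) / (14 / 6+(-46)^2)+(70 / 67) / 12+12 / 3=509472731 / 84305430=6.04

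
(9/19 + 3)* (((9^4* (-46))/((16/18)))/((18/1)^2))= -3640.20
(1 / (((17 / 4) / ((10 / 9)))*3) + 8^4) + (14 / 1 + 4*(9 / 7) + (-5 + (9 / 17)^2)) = 224520182 / 54621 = 4110.51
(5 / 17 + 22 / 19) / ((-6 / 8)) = -1876 / 969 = -1.94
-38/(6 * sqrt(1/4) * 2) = -19/3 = -6.33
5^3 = 125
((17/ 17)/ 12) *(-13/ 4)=-13/ 48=-0.27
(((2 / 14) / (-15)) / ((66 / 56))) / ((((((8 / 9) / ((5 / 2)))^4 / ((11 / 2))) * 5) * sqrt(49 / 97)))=-18225 * sqrt(97) / 229376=-0.78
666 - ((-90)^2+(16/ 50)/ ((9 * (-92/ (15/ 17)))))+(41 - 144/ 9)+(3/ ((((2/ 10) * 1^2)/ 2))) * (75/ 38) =-819023752/ 111435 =-7349.79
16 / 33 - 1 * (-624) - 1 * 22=602.48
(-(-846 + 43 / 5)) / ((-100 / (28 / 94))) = -29309 / 11750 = -2.49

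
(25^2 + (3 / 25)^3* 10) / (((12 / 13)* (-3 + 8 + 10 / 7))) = 177739289 / 1687500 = 105.33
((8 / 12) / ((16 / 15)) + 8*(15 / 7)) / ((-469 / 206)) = -102485 / 13132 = -7.80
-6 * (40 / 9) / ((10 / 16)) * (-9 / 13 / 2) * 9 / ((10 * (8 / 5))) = 108 / 13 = 8.31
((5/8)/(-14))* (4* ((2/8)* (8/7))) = -5/98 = -0.05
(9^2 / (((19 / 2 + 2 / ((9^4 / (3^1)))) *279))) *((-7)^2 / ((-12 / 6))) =-964467 / 1288267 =-0.75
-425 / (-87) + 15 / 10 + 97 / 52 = 37325 / 4524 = 8.25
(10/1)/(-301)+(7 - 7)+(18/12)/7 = 109/602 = 0.18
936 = 936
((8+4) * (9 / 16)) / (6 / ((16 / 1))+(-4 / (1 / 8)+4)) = -54 / 221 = -0.24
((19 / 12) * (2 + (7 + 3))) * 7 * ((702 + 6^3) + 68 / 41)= 5014898 / 41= 122314.59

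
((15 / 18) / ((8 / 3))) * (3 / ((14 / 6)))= 45 / 112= 0.40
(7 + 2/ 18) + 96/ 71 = 5408/ 639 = 8.46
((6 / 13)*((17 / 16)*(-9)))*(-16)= 918 / 13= 70.62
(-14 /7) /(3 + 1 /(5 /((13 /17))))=-0.63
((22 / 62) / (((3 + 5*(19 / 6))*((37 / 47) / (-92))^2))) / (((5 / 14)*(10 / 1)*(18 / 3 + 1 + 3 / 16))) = 6009045504 / 599450875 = 10.02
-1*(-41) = 41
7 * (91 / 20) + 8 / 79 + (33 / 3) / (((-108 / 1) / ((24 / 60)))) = 1361303 / 42660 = 31.91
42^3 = 74088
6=6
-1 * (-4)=4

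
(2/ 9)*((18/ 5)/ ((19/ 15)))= 12/ 19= 0.63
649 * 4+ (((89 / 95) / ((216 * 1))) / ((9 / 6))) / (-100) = 2596.00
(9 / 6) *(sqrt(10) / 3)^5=50 *sqrt(10) / 81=1.95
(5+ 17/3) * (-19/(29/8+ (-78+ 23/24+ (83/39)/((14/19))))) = 221312/77017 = 2.87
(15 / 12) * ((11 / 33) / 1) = 5 / 12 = 0.42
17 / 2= 8.50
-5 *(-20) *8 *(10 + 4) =11200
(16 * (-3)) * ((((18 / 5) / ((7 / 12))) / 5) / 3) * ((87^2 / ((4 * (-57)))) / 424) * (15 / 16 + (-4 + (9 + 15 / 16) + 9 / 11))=46117917 / 3876950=11.90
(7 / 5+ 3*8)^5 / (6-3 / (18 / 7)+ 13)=592838.03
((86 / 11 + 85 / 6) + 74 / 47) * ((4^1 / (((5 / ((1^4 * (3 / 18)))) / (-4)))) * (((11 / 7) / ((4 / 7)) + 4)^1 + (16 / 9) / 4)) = -18927979 / 209385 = -90.40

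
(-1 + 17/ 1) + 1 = 17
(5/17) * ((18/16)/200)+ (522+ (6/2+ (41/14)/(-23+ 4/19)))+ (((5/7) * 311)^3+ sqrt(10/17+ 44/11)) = sqrt(1326)/17+ 8857247283415551/807943360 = 10962710.32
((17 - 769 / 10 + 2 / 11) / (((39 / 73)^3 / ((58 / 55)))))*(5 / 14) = -147.50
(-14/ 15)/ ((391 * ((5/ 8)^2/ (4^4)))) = -229376/ 146625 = -1.56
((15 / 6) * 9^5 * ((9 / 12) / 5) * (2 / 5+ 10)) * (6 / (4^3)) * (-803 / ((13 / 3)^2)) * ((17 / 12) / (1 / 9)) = -195876929457 / 16640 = -11771450.09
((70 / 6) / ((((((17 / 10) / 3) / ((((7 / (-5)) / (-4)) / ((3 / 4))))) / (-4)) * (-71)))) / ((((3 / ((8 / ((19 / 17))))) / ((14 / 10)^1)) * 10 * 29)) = 10976 / 1760445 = 0.01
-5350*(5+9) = -74900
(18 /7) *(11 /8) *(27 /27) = 99 /28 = 3.54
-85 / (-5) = 17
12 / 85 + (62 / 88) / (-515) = 53857 / 385220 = 0.14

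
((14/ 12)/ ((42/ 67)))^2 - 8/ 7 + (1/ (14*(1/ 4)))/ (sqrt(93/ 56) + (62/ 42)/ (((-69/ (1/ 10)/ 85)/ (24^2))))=1543221213221/ 665712604368 - 2116*sqrt(1302)/ 2274811589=2.32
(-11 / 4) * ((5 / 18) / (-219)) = 55 / 15768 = 0.00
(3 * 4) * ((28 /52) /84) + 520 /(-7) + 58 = -1475 /91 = -16.21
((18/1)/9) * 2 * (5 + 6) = 44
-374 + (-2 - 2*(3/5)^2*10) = -1916/5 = -383.20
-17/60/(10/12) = -17/50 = -0.34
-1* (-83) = 83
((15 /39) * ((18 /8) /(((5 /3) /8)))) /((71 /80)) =4320 /923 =4.68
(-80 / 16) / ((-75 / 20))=4 / 3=1.33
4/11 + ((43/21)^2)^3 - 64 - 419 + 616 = 195353893046/943427331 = 207.07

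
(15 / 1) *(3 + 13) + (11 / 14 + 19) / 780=2621077 / 10920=240.03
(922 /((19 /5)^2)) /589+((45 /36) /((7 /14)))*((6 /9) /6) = 1478045 /3827322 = 0.39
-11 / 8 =-1.38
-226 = -226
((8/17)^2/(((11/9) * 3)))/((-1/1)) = -192/3179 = -0.06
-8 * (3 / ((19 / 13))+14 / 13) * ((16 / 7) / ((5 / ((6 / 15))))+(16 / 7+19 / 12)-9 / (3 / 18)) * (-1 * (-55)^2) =-19621539806 / 5187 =-3782830.11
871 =871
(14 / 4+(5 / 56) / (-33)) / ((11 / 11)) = 6463 / 1848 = 3.50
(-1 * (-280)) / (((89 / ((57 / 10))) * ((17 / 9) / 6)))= 86184 / 1513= 56.96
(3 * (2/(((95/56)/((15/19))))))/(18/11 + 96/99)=16632/15523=1.07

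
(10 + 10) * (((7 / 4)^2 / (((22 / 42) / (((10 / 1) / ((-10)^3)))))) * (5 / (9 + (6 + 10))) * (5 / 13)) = -1029 / 11440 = -0.09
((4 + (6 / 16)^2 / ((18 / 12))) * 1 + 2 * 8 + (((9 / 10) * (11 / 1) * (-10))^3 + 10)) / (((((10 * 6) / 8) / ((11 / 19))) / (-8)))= 599183.61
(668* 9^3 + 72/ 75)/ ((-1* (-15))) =4058108/ 125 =32464.86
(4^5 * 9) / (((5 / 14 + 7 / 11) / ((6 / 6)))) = 157696 / 17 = 9276.24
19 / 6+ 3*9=181 / 6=30.17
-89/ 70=-1.27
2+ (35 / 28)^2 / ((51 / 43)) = 2707 / 816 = 3.32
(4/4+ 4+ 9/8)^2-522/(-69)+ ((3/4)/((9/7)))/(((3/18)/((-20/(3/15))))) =-448841/1472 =-304.92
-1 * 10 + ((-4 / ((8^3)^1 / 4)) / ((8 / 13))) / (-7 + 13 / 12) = -9.99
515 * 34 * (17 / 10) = 29767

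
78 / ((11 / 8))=624 / 11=56.73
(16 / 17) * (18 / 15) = 96 / 85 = 1.13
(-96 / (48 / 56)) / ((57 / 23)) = -45.19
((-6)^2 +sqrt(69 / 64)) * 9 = 9 * sqrt(69) / 8 +324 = 333.34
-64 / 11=-5.82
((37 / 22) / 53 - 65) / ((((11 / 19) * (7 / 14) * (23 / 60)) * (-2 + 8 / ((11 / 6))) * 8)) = -21589605 / 697268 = -30.96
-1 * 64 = -64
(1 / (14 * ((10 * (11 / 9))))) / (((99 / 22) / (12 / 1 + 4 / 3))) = 4 / 231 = 0.02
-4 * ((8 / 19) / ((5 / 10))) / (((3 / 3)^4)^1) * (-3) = 192 / 19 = 10.11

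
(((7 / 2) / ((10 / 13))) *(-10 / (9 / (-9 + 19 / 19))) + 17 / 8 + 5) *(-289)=-989825 / 72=-13747.57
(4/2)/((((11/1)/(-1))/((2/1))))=-4/11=-0.36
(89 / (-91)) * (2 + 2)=-356 / 91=-3.91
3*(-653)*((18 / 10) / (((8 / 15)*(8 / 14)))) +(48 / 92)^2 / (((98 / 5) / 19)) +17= -9582956267 / 829472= -11553.08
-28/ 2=-14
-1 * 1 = -1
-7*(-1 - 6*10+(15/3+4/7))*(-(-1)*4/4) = 388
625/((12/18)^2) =5625/4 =1406.25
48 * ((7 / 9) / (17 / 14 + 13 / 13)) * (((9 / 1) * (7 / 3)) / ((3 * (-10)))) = -5488 / 465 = -11.80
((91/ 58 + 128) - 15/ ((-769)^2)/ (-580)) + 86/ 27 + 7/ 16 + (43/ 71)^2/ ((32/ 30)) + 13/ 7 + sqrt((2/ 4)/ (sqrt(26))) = 135.71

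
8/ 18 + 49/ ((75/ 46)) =6862/ 225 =30.50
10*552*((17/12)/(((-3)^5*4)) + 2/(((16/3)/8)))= 4022125/243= 16551.95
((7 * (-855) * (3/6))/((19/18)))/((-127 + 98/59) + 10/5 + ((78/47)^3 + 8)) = 17365954095/678516947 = 25.59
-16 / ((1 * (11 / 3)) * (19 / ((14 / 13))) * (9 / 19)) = -224 / 429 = -0.52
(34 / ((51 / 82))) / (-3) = -164 / 9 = -18.22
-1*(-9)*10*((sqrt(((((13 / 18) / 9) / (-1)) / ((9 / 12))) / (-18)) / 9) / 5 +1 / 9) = 10.15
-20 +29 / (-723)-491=-369482 / 723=-511.04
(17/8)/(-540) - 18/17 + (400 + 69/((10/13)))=35885519/73440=488.64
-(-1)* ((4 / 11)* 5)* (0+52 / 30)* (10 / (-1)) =-31.52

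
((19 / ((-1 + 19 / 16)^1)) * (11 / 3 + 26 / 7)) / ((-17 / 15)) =-235600 / 357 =-659.94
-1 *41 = -41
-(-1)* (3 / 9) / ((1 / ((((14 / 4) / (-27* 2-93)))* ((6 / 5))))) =-0.01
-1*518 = -518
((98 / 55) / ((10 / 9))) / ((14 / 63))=3969 / 550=7.22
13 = 13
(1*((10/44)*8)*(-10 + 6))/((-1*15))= 16/33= 0.48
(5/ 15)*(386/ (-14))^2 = 37249/ 147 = 253.39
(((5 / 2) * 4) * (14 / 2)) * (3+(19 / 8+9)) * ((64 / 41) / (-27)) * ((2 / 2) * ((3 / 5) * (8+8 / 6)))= -360640 / 1107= -325.78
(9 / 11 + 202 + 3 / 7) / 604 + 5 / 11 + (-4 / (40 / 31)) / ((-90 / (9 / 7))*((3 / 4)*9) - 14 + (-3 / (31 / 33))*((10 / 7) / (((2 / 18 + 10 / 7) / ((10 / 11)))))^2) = 290785162377481 / 364671592582990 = 0.80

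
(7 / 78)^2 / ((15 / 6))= 49 / 15210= 0.00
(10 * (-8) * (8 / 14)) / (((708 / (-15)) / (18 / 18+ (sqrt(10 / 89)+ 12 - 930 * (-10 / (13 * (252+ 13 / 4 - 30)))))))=400 * sqrt(890) / 36757+ 10826800 / 691067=15.99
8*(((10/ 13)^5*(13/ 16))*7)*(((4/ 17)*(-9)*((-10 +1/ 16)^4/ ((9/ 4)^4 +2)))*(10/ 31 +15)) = -59768544243515625/ 425841196924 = -140354.07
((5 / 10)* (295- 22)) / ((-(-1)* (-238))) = -39 / 68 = -0.57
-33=-33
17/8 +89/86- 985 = -337753/344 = -981.84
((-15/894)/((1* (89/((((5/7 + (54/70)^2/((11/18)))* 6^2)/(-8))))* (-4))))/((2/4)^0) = -204723/571814320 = -0.00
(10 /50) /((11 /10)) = 2 /11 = 0.18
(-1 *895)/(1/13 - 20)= 11635/259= 44.92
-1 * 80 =-80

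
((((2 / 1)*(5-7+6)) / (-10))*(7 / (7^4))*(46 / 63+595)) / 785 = -150124 / 84815325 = -0.00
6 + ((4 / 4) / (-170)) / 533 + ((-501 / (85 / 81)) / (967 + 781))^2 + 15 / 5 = 106776274571893 / 11766516741200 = 9.07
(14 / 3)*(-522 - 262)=-10976 / 3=-3658.67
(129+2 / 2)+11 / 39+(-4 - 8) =4613 / 39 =118.28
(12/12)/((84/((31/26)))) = 31/2184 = 0.01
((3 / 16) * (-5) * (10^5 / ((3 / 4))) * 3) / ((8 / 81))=-3796875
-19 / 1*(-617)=11723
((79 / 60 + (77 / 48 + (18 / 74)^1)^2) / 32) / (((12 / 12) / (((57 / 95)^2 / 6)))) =74589797 / 8411136000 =0.01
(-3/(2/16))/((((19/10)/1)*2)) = -120/19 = -6.32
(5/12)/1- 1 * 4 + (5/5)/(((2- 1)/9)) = 65/12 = 5.42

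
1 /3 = 0.33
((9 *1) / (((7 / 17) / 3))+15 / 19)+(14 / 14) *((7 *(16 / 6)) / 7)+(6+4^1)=31532 / 399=79.03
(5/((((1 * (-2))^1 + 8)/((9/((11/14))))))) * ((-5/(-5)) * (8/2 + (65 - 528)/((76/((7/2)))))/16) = -276465/26752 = -10.33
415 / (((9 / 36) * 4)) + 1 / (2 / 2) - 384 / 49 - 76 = 16276 / 49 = 332.16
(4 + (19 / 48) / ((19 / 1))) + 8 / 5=1349 / 240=5.62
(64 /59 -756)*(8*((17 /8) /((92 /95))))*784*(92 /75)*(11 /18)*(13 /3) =-161289031904 /4779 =-33749535.87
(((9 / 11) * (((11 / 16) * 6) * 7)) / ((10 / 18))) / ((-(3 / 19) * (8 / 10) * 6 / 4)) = -3591 / 16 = -224.44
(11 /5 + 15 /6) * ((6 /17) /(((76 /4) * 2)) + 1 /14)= 3431 /9044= 0.38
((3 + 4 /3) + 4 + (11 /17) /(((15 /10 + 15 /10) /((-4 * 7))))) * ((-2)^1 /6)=-13 /17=-0.76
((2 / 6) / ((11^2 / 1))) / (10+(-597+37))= -1 / 199650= -0.00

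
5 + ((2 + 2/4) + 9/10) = 42/5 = 8.40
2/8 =1/4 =0.25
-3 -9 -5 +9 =-8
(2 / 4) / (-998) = -1 / 1996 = -0.00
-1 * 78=-78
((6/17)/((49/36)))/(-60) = -0.00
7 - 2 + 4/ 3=19/ 3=6.33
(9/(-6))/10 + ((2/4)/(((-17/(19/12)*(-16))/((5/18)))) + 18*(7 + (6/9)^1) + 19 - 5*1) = 89215387/587520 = 151.85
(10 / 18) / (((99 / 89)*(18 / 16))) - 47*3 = -1127119 / 8019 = -140.56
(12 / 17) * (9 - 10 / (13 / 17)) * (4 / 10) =-1272 / 1105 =-1.15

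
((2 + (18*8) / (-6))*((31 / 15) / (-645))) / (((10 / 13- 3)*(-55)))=806 / 1402875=0.00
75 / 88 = 0.85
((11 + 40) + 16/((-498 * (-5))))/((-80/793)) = -50357879/99600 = -505.60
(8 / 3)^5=32768 / 243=134.85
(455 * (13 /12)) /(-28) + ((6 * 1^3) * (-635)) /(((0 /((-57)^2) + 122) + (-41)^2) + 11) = -19.70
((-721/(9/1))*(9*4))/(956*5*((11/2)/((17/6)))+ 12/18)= -73542/236627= -0.31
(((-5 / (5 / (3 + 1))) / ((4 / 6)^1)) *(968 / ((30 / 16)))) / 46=-7744 / 115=-67.34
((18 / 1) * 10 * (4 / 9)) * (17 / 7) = 1360 / 7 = 194.29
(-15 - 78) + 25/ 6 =-533/ 6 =-88.83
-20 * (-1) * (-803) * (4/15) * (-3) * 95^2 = 115953200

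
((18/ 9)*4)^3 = 512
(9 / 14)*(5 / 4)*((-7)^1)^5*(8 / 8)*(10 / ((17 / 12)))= -95333.82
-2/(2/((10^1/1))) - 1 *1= -11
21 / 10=2.10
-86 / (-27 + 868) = -86 / 841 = -0.10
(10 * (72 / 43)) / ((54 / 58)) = 2320 / 129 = 17.98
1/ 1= 1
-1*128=-128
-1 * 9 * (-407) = 3663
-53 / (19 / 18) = -50.21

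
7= 7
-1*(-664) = 664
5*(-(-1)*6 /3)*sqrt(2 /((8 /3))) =5*sqrt(3) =8.66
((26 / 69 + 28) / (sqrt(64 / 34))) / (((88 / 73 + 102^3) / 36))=214401*sqrt(34) / 1781770256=0.00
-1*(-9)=9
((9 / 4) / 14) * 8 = 9 / 7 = 1.29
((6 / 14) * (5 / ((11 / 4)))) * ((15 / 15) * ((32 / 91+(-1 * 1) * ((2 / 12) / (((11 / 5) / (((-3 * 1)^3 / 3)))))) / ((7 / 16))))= 993120 / 539539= 1.84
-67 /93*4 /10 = -134 /465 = -0.29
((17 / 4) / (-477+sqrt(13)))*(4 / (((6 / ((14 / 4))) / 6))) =-56763 / 455032 - 119*sqrt(13) / 455032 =-0.13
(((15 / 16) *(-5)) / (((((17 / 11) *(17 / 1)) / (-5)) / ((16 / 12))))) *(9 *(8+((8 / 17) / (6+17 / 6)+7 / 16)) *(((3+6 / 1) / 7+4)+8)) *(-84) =-101437.57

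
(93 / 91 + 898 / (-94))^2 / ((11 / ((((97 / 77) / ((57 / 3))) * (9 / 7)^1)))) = 1162289627712 / 2060694214579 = 0.56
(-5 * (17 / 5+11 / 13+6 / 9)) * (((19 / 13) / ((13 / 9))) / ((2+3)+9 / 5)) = -136515 / 37349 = -3.66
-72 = -72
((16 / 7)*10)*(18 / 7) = 2880 / 49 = 58.78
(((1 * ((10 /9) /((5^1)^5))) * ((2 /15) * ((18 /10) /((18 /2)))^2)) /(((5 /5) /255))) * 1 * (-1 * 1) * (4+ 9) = -884 /140625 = -0.01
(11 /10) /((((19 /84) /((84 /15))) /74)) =957264 /475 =2015.29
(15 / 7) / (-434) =-15 / 3038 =-0.00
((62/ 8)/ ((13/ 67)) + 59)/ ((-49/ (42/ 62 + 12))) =-25.60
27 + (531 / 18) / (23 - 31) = 373 / 16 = 23.31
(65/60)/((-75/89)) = -1157/900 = -1.29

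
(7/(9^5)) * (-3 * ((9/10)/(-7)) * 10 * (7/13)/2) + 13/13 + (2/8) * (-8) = -1.00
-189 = -189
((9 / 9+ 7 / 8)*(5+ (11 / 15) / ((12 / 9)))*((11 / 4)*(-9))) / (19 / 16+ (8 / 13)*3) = -428571 / 5048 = -84.90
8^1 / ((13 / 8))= 64 / 13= 4.92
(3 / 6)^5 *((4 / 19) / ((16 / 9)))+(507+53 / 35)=43285051 / 85120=508.52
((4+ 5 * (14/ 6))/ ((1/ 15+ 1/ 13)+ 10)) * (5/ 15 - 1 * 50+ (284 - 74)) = 1469455/ 5934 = 247.63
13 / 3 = 4.33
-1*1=-1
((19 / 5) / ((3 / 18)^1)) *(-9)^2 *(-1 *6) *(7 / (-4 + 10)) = -64638 / 5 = -12927.60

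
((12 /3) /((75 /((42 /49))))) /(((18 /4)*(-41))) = -16 /64575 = -0.00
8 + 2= 10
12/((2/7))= 42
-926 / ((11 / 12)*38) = -26.58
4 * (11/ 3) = 44/ 3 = 14.67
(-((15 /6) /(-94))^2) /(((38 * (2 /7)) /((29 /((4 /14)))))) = -35525 /5372288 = -0.01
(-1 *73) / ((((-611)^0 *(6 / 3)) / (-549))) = 40077 / 2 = 20038.50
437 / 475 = 23 / 25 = 0.92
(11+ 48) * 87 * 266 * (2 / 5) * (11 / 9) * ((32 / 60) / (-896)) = -357599 / 900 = -397.33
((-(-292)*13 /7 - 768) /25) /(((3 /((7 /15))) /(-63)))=2212 /25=88.48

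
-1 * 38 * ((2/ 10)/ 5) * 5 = -38/ 5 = -7.60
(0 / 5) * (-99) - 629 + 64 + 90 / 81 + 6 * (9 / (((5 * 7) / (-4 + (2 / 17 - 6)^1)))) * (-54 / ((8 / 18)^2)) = 2757271 / 765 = 3604.28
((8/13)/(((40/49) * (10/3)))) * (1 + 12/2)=1029/650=1.58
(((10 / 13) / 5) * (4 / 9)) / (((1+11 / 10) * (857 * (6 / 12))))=160 / 2105649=0.00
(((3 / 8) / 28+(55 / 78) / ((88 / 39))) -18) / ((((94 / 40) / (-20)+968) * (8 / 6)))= -98975 / 7226856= -0.01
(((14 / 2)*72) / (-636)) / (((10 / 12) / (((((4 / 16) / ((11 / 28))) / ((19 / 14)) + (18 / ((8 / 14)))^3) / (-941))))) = 3292418241 / 104234570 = 31.59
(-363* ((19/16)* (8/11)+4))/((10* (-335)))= 0.53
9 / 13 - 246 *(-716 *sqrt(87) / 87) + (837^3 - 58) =58712 *sqrt(87) / 29 + 7622890544 / 13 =586395079.45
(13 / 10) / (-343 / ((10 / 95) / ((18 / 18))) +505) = -0.00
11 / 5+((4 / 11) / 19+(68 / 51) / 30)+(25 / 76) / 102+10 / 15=3752149 / 1279080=2.93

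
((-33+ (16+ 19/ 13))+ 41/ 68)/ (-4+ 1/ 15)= 198045/ 52156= 3.80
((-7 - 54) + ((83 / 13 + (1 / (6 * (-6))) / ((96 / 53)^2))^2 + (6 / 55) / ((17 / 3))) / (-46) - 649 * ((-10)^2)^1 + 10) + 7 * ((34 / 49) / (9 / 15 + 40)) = -73846703482474300738659907 / 1136946839600486154240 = -64951.76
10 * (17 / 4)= 85 / 2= 42.50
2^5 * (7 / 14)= 16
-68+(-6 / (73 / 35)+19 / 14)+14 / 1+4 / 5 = -279617 / 5110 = -54.72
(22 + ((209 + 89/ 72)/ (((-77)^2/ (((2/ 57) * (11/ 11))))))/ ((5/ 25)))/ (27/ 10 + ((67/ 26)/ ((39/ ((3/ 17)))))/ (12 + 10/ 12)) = 8.15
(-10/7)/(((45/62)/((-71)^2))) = -625084/63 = -9921.97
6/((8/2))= 1.50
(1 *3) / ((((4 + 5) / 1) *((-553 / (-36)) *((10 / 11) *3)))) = 22 / 2765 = 0.01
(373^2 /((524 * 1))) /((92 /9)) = 1252161 /48208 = 25.97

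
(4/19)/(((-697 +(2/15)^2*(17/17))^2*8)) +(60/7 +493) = 468732237870359/934527389558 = 501.57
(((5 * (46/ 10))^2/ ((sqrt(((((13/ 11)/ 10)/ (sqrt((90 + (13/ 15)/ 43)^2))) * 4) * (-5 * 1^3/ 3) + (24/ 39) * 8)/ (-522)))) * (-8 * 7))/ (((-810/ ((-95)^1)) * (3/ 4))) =32645648 * sqrt(338793338879138)/ 550849707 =1090836.35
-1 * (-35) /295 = 7 /59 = 0.12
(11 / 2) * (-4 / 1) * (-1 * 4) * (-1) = -88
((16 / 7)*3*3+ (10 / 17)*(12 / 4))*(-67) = -178086 / 119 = -1496.52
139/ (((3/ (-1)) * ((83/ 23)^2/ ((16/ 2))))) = -28.46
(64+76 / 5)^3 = 62099136 / 125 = 496793.09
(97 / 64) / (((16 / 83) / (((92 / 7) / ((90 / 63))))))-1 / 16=185013 / 2560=72.27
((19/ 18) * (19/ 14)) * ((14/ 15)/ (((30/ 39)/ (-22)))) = -51623/ 1350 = -38.24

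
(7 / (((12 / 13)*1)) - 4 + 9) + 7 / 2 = 193 / 12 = 16.08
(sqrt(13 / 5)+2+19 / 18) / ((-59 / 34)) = -935 / 531 - 34*sqrt(65) / 295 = -2.69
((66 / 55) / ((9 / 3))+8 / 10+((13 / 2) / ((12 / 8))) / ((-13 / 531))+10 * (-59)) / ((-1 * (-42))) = -547 / 30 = -18.23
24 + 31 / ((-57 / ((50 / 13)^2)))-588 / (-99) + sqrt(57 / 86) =sqrt(4902) / 86 + 2319968 / 105963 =22.71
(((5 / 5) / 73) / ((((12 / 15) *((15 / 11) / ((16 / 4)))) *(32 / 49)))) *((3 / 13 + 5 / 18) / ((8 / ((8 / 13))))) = 64141 / 21318336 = 0.00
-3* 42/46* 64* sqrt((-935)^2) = -3769920/23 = -163909.57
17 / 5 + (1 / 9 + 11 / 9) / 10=53 / 15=3.53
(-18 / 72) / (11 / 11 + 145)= -1 / 584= -0.00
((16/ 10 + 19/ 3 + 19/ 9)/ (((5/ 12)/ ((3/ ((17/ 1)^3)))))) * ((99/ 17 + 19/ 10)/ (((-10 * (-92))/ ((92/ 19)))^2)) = 296738/ 94222128125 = 0.00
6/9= 2/3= 0.67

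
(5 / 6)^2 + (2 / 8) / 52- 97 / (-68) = 67649 / 31824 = 2.13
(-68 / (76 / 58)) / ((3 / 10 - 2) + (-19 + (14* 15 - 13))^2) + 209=1258094273 / 6019637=209.00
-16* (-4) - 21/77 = 701/11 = 63.73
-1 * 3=-3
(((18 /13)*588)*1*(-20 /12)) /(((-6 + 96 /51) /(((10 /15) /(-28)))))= -102 /13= -7.85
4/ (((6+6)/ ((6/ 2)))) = 1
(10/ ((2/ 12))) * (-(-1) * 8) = 480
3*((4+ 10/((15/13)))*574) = 21812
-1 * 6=-6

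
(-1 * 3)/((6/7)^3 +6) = -343/758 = -0.45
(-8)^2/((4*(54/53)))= 424/27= 15.70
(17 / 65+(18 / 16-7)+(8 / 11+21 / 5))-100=-115185 / 1144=-100.69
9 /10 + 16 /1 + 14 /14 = 179 /10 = 17.90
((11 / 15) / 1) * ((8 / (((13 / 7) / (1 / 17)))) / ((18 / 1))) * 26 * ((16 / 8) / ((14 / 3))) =88 / 765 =0.12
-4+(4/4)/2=-7/2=-3.50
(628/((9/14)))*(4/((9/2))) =70336/81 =868.35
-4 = -4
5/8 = 0.62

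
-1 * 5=-5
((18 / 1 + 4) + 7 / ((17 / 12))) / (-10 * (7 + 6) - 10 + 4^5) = 229 / 7514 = 0.03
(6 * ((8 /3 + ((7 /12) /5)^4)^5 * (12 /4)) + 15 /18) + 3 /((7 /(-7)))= 49275588149634953955212717829350412001 /20311991333683200000000000000000000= 2425.94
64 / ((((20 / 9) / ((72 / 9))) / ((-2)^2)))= 4608 / 5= 921.60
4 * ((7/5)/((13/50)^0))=28/5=5.60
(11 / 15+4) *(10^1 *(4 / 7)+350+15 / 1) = 12283 / 7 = 1754.71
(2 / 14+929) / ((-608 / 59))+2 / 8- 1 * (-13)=-20459 / 266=-76.91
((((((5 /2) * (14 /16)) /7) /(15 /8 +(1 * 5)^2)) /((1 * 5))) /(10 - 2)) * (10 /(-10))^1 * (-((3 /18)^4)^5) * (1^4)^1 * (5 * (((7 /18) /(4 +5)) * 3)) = 7 /135833598365219684352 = 0.00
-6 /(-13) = 6 /13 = 0.46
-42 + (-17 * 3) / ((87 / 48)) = -2034 / 29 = -70.14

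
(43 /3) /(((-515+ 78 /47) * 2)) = -2021 /144762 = -0.01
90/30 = 3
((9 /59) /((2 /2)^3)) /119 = 9 /7021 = 0.00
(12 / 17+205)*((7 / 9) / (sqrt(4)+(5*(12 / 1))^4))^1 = 24479 / 1982880306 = 0.00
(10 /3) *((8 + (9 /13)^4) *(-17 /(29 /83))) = -3316541390 /2484807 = -1334.73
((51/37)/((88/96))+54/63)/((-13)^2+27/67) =225321/16168075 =0.01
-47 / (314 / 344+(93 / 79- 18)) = 638636 / 216185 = 2.95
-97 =-97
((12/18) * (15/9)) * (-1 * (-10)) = 100/9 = 11.11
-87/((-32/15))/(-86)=-1305/2752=-0.47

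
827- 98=729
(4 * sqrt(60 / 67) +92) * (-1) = -92 - 8 * sqrt(1005) / 67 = -95.79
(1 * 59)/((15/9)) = 177/5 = 35.40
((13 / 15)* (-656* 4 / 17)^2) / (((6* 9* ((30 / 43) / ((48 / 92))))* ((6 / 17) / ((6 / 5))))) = 3848925184 / 3958875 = 972.23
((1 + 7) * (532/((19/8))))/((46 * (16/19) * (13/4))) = 4256/299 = 14.23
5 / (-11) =-5 / 11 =-0.45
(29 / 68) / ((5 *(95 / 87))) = 2523 / 32300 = 0.08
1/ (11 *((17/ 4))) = 4/ 187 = 0.02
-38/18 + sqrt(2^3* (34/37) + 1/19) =0.61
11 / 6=1.83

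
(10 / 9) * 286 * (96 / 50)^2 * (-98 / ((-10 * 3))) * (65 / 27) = 93277184 / 10125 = 9212.56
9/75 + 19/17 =526/425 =1.24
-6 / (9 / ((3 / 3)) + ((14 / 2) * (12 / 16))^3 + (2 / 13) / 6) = -14976 / 383707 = -0.04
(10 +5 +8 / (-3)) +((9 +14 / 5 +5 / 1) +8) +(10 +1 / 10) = 1417 / 30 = 47.23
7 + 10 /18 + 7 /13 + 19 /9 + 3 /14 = 10.42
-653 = -653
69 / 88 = 0.78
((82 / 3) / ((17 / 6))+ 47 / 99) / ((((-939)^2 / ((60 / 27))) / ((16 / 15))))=1090240 / 40066283961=0.00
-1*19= -19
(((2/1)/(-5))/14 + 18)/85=37/175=0.21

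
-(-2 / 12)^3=1 / 216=0.00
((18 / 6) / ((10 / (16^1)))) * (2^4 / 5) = 384 / 25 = 15.36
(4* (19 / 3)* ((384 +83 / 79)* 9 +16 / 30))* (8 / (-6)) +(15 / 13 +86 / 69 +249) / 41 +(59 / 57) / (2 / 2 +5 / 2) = -2035644611078636 / 17388717255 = -117066.98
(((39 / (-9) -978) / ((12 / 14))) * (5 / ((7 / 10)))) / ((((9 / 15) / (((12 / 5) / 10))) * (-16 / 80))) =147350 / 9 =16372.22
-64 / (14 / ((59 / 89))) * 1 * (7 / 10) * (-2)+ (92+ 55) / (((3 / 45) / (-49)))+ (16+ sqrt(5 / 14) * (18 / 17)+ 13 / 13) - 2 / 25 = -240353038 / 2225+ 9 * sqrt(70) / 119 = -108023.20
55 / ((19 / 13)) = 715 / 19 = 37.63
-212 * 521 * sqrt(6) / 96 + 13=-2805.24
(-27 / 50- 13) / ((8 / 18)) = -6093 / 200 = -30.46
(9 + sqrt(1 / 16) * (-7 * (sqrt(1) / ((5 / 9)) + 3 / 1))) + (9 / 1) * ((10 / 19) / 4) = 339 / 190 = 1.78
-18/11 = -1.64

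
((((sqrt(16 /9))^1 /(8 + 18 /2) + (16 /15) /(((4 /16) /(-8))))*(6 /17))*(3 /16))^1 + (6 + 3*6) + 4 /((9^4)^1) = 412350727 /18961290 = 21.75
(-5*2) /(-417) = 10 /417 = 0.02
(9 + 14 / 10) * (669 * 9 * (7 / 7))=313092 / 5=62618.40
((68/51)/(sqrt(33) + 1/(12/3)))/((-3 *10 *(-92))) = -2/545445 + 8 *sqrt(33)/545445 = 0.00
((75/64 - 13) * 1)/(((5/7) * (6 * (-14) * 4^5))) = 0.00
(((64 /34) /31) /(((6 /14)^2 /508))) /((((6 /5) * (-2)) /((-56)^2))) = -3122452480 /14229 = -219442.86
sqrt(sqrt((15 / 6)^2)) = sqrt(10) / 2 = 1.58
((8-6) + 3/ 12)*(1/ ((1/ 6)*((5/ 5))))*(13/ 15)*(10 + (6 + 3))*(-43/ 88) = -95589/ 880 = -108.62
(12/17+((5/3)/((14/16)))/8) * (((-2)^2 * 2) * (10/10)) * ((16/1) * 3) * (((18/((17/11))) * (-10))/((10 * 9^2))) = -948992/18207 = -52.12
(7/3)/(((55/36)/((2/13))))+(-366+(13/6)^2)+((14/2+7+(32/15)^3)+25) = -603013979/1930500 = -312.36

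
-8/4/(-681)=2/681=0.00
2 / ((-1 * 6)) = -1 / 3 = -0.33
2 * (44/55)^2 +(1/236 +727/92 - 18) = -299001/33925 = -8.81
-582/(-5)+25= 707/5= 141.40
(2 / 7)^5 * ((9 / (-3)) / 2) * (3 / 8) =-18 / 16807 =-0.00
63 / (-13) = -63 / 13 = -4.85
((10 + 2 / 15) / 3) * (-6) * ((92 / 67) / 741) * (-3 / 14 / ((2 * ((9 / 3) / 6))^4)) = 736 / 91455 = 0.01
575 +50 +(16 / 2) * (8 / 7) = 4439 / 7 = 634.14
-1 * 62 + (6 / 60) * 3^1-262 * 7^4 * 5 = -31453717 / 10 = -3145371.70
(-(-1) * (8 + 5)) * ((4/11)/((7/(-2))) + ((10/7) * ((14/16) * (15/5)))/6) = 4173/616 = 6.77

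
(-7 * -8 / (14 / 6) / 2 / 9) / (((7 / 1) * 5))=4 / 105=0.04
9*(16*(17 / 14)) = 1224 / 7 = 174.86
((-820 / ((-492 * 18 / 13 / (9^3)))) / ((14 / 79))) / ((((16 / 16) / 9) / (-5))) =-6239025 / 28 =-222822.32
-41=-41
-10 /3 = -3.33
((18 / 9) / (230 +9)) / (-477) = -2 / 114003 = -0.00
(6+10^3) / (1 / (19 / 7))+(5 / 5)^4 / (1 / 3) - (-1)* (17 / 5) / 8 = 765519 / 280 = 2734.00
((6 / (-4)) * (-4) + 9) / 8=15 / 8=1.88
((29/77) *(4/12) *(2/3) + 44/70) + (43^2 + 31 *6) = 2035.71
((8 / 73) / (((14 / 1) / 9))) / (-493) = -0.00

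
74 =74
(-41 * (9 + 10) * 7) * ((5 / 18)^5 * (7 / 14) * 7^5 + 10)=-492478070455 / 3779136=-130314.99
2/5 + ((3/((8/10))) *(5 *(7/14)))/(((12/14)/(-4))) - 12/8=-897/20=-44.85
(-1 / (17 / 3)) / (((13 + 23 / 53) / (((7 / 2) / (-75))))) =371 / 605200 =0.00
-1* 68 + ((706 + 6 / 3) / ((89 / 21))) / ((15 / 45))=38552 / 89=433.17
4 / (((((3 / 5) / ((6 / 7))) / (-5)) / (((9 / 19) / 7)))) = -1800 / 931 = -1.93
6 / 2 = 3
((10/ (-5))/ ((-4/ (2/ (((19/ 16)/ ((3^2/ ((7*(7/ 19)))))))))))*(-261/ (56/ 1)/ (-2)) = 2349/ 343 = 6.85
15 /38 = 0.39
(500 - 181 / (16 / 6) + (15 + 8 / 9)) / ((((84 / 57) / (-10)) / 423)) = -144027505 / 112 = -1285959.87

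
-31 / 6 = -5.17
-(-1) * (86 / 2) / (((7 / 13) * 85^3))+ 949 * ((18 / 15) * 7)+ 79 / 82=2810390436863 / 352507750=7972.56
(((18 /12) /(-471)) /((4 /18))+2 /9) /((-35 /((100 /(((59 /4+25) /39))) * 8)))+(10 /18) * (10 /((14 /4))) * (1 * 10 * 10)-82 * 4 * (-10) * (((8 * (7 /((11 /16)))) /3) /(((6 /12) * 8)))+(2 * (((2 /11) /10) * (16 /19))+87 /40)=4678952743957 /208690680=22420.52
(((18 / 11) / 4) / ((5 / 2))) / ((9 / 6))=6 / 55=0.11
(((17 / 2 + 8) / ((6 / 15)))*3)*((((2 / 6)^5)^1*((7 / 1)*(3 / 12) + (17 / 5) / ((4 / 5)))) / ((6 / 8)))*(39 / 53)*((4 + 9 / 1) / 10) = 1859 / 477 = 3.90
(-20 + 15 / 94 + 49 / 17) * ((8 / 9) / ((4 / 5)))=-18.84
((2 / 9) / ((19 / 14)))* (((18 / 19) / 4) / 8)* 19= 7 / 76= 0.09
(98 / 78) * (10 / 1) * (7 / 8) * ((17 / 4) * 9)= 87465 / 208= 420.50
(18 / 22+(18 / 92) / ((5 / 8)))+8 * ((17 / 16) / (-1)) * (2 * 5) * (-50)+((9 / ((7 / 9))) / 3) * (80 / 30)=37734847 / 8855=4261.42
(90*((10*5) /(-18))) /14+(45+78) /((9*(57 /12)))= -5977 /399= -14.98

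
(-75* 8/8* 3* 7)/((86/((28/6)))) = -3675/43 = -85.47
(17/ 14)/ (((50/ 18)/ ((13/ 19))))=0.30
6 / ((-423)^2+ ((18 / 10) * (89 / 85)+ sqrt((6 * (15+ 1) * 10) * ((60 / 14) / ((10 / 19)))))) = 37705956225 / 1124459743120087 - 722500 * sqrt(665) / 1124459743120087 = 0.00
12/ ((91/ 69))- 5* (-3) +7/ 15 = 24.57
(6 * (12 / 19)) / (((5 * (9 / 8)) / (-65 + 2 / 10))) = -20736 / 475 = -43.65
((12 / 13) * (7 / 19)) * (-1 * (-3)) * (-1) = -252 / 247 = -1.02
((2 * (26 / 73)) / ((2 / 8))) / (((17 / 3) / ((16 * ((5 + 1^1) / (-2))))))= -29952 / 1241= -24.14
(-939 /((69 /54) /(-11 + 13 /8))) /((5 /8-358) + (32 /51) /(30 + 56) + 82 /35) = -97298475750 /5013987511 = -19.41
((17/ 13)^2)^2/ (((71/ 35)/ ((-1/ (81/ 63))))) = -20462645/ 18250479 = -1.12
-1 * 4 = -4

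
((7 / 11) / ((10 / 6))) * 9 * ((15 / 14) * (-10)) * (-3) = 1215 / 11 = 110.45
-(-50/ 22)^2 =-625/ 121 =-5.17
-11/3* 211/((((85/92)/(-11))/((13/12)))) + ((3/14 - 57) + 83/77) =1169037491/117810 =9923.08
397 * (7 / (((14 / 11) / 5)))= 21835 / 2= 10917.50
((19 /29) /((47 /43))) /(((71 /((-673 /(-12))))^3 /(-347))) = -86416510198283 /842974893504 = -102.51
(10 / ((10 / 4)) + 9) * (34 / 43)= 442 / 43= 10.28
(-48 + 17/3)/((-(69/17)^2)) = 36703/14283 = 2.57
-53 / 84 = -0.63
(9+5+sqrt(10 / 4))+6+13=sqrt(10) / 2+33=34.58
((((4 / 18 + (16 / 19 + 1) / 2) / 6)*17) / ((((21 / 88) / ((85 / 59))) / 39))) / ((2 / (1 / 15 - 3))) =-710989708 / 635607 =-1118.60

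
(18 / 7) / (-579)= -6 / 1351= -0.00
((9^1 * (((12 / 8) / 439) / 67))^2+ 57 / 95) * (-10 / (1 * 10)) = -10381498473 / 17302491380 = -0.60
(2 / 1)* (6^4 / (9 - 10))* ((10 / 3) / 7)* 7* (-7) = 60480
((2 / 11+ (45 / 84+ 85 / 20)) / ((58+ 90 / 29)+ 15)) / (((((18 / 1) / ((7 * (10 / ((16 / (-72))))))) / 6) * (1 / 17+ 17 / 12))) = -33943050 / 7307377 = -4.65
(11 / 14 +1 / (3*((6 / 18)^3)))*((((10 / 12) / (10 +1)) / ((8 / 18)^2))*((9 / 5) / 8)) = 33291 / 39424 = 0.84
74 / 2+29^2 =878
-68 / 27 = -2.52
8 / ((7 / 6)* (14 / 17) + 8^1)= 408 / 457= 0.89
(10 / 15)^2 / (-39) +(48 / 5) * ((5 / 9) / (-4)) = -472 / 351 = -1.34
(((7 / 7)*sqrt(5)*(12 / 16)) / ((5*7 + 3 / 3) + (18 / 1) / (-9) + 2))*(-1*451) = -451*sqrt(5) / 48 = -21.01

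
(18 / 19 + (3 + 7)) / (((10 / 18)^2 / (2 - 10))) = -134784 / 475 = -283.76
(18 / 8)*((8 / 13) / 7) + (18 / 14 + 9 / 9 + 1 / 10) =2351 / 910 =2.58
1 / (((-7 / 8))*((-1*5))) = 0.23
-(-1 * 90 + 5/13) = 1165/13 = 89.62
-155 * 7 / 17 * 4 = -4340 / 17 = -255.29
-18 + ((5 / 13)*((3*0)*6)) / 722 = -18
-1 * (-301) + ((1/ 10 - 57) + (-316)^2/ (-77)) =-810603/ 770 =-1052.73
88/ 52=22/ 13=1.69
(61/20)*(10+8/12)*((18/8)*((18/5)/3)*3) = 6588/25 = 263.52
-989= -989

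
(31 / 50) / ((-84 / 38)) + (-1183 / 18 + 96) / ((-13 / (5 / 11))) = -1.34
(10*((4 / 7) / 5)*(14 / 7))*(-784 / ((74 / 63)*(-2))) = 28224 / 37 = 762.81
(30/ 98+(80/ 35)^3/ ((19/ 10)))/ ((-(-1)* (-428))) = -42955/ 2789276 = -0.02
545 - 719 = -174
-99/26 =-3.81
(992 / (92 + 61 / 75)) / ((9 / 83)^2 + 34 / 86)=5509822200 / 209867189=26.25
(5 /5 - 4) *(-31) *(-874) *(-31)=2519742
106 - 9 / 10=1051 / 10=105.10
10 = 10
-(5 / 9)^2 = -25 / 81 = -0.31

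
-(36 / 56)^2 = -81 / 196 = -0.41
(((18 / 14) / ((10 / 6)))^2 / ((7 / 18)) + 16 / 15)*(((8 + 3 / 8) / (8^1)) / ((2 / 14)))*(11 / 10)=24618011 / 1176000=20.93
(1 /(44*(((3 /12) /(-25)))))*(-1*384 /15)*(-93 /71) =-59520 /781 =-76.21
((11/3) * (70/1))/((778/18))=2310/389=5.94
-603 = -603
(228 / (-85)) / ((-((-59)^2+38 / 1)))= 76 / 99705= 0.00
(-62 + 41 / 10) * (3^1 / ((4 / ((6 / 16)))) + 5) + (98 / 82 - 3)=-4035571 / 13120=-307.59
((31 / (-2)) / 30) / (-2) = 31 / 120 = 0.26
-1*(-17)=17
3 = 3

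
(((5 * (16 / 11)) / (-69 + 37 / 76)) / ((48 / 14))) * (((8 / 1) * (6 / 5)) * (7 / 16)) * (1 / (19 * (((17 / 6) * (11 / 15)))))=-0.00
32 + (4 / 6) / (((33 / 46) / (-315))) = -2868 / 11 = -260.73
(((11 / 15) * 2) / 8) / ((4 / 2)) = 11 / 120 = 0.09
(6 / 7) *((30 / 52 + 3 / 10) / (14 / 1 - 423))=-342 / 186095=-0.00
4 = 4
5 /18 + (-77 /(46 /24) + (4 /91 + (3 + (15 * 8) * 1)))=3132511 /37674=83.15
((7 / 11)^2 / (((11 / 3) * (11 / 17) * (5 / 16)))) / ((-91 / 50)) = -57120 / 190333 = -0.30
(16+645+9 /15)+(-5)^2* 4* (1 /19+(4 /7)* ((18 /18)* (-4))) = 438.29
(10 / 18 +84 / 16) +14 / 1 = 713 / 36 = 19.81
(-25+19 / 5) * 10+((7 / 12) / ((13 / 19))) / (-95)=-165367 / 780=-212.01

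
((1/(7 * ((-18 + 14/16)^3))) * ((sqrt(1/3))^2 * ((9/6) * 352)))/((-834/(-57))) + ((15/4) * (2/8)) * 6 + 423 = 428.62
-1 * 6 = -6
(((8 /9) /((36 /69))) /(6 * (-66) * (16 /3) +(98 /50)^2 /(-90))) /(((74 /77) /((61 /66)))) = -30690625 /39561199533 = -0.00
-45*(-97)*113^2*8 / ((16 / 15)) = 836050275 / 2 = 418025137.50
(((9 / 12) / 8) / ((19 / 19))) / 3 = 1 / 32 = 0.03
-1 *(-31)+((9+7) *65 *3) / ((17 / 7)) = 22367 / 17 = 1315.71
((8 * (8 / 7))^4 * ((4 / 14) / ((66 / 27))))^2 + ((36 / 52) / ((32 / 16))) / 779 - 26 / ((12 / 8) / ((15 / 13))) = 667031.00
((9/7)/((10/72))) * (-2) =-648/35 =-18.51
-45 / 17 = -2.65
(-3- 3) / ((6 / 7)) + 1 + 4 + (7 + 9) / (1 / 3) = 46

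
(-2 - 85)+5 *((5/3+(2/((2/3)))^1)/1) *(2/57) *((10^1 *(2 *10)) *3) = 404.23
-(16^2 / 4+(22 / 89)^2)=-507428 / 7921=-64.06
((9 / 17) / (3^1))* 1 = 3 / 17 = 0.18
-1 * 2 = -2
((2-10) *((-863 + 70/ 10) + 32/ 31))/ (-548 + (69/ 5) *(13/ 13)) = -1060160/ 82801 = -12.80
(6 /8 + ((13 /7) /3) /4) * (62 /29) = 1178 /609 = 1.93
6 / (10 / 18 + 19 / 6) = 108 / 67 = 1.61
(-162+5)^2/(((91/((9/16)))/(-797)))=-176807277/1456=-121433.57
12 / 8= 3 / 2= 1.50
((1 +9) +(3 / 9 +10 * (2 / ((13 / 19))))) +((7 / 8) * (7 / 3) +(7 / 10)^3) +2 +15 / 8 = 595709 / 13000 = 45.82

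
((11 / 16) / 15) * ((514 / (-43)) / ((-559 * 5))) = 2827 / 14422200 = 0.00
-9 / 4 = -2.25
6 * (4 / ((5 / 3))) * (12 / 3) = 288 / 5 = 57.60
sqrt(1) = 1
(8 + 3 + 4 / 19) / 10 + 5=1163 / 190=6.12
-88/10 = -44/5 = -8.80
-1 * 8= -8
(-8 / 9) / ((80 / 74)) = -37 / 45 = -0.82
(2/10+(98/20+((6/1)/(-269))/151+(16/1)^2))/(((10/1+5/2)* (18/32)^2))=27150374144/411267375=66.02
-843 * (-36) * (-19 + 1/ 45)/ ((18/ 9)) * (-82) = 118067208/ 5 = 23613441.60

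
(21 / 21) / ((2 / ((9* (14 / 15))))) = 21 / 5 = 4.20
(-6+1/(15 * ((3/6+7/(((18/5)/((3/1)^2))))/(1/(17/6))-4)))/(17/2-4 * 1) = -8458/6345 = -1.33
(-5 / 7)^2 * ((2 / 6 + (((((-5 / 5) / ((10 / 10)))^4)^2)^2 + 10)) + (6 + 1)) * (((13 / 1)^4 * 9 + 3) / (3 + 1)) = 29453875 / 49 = 601099.49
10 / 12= 5 / 6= 0.83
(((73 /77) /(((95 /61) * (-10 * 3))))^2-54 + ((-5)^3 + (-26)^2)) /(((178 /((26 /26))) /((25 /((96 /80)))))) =23934696171709 /411464536560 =58.17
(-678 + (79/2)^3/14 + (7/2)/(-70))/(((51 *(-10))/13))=-27111331/285600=-94.93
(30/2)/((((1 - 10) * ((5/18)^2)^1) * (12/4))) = -36/5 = -7.20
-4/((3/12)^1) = -16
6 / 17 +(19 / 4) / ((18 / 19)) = 6569 / 1224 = 5.37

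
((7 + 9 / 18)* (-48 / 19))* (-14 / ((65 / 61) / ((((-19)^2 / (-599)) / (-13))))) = 1168272 / 101231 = 11.54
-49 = -49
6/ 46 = 0.13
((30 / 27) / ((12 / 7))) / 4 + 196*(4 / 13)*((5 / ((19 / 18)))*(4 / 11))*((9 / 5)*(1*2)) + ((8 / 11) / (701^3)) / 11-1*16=358.13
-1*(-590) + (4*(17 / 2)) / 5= 2984 / 5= 596.80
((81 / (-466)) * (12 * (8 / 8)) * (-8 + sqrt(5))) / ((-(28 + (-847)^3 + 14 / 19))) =73872 / 2690046160403 - 9234 * sqrt(5) / 2690046160403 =0.00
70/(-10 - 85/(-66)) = -924/115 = -8.03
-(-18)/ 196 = 9/ 98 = 0.09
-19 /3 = -6.33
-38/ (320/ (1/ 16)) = -0.01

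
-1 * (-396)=396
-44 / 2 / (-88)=1 / 4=0.25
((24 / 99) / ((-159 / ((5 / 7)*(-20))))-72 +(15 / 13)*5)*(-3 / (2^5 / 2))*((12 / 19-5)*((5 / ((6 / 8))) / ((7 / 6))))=-13119506635 / 42336294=-309.89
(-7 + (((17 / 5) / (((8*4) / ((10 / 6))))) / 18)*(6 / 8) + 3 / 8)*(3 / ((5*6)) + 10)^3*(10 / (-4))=15708999347 / 921600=17045.36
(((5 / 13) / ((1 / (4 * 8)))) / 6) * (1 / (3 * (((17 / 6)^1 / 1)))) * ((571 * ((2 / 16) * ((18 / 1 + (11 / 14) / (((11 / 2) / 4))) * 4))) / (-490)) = -45680 / 17493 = -2.61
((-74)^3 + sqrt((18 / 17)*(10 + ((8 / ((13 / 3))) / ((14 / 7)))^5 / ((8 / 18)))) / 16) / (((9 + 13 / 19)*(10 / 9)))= -8661663 / 230 + 513*sqrt(472144621) / 549777280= -37659.38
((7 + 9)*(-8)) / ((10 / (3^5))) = -15552 / 5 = -3110.40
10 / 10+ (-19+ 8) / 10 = -1 / 10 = -0.10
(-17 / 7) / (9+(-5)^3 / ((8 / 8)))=17 / 812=0.02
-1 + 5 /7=-2 /7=-0.29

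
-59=-59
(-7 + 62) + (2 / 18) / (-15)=7424 / 135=54.99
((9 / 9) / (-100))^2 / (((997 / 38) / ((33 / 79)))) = 627 / 393815000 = 0.00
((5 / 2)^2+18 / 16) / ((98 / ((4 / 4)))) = 59 / 784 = 0.08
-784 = -784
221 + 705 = 926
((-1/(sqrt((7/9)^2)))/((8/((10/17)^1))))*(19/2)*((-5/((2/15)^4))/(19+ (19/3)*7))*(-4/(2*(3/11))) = -25059375/15232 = -1645.18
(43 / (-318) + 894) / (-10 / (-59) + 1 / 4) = 33541382 / 15741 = 2130.83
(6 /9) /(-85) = -2 /255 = -0.01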